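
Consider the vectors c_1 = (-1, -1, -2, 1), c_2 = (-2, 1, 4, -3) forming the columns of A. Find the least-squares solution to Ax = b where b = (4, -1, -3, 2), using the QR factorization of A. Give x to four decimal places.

x = (-1.0909, -1.2636)

q_1 = c_1/‖c_1‖ = (-1, -1, -2, 1)/2.6458 = (-0.3780, -0.3780, -0.7559, 0.3780).
r_{12} = q_1·c_2 = -3.7796.
u_2 = c_2 + 3.7796·q_1 = (-3.4286, -0.4286, 1.1429, -1.5714).
‖u_2‖ = 3.9641, so q_2 = (-0.8649, -0.1081, 0.2883, -0.3964).
Qᵀb = (1.8898, -5.0092).
Back-substitute: x_2 = -5.0092/3.9641 = -1.2636.
x_1 = (1.8898 + 3.7796·(-1.2636))/2.6458 = -1.0909.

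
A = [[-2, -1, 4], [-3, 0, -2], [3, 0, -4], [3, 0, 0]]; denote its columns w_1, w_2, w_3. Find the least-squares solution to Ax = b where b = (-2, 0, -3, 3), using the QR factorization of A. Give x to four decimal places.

x = (0.1429, 4.2857, 0.6429)

q_1 = w_1/‖w_1‖ = (-2, -3, 3, 3)/5.5678 = (-0.3592, -0.5388, 0.5388, 0.5388).
r_{12} = q_1·w_2 = 0.3592.
u_2 = w_2 − 0.3592·q_1 = (-0.8710, 0.1935, -0.1935, -0.1935).
‖u_2‖ = 0.9333, so q_2 = (-0.9333, 0.2074, -0.2074, -0.2074).
r_{13} = q_1·w_3 = -2.5145; r_{23} = q_2·w_3 = -3.3182.
u_3 = w_3 + 2.5145·q_1 + 3.3182·q_2 = (0.0000, -2.6667, -3.3333, 0.6667).
‖u_3‖ = 4.3205, so q_3 = (0.0000, -0.6172, -0.7715, 0.1543).
Qᵀb = (0.7184, 1.8665, 2.7775).
Back-substitute: x_3 = 2.7775/4.3205 = 0.6429.
x_2 = (1.8665 + 3.3182·0.6429)/0.9333 = 4.2857.
x_1 = (0.7184 − 0.3592·4.2857 + 2.5145·0.6429)/5.5678 = 0.1429.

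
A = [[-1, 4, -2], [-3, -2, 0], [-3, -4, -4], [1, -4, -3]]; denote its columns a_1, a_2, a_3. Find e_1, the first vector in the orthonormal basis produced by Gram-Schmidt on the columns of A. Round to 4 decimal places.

e_1 = (-0.2236, -0.6708, -0.6708, 0.2236)

e_1 = a_1/‖a_1‖ = (-1, -3, -3, 1)/4.4721 = (-0.2236, -0.6708, -0.6708, 0.2236).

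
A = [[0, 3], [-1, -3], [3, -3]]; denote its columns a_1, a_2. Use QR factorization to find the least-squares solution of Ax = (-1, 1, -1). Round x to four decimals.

x = (-0.5385, -0.2308)

a_1 = (0, -1, 3); ‖a_1‖ = 3.1623, so e_1 = (0.0000, -0.3162, 0.9487).
e_1·a_2 = 0.0000·3 + (-0.3162)·(-3) + 0.9487·(-3) = -1.8974.
u_2 = a_2 + 1.8974·e_1 = (3.0000, -3.6000, -1.2000).
‖u_2‖ = 4.8374, so e_2 = (0.6202, -0.7442, -0.2481).
Qᵀb = (-1.2649, -1.1163).
Back-substitute: x_2 = -1.1163/4.8374 = -0.2308.
x_1 = (-1.2649 + 1.8974·(-0.2308))/3.1623 = -0.5385.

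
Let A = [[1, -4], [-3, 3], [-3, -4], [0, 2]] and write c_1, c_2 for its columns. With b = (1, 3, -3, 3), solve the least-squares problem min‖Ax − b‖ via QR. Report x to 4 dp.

x = (0.0796, 0.5129)

c_1 = (1, -3, -3, 0); ‖c_1‖ = 4.3589, so q_1 = (0.2294, -0.6882, -0.6882, 0.0000).
q_1·c_2 = 0.2294·(-4) + (-0.6882)·3 + (-0.6882)·(-4) + 0.0000·2 = -0.2294.
u_2 = c_2 + 0.2294·q_1 = (-3.9474, 2.8421, -4.1579, 2.0000).
‖u_2‖ = 6.7043, so q_2 = (-0.5888, 0.4239, -0.6202, 0.2983).
Qᵀb = (0.2294, 3.4385).
Back-substitute: x_2 = 3.4385/6.7043 = 0.5129.
x_1 = (0.2294 + 0.2294·0.5129)/4.3589 = 0.0796.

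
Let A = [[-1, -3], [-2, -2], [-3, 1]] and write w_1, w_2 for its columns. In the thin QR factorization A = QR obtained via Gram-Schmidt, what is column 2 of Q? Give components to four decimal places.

w_1 = (-1, -2, -3); ‖w_1‖ = 3.7417, so e_1 = (-0.2673, -0.5345, -0.8018).
e_1·w_2 = (-0.2673)·(-3) + (-0.5345)·(-2) + (-0.8018)·1 = 1.0690.
u_2 = w_2 − 1.0690·e_1 = (-2.7143, -1.4286, 1.8571).
‖u_2‖ = 3.5857, so e_2 = (-0.7570, -0.3984, 0.5179).

e_2 = (-0.7570, -0.3984, 0.5179)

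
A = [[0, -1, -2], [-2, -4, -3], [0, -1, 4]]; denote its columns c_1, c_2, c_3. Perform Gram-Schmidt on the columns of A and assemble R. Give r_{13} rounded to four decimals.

r_{13} = 3.0000

c_1 = (0, -2, 0); ‖c_1‖ = 2.0000, so e_1 = (0.0000, -1.0000, 0.0000).
r_{13} = e_1·c_3 = 3.0000.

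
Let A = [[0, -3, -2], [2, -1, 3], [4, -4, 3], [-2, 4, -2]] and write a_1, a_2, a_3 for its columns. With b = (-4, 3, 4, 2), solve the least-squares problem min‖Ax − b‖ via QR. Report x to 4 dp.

a_1 = (0, 2, 4, -2); ‖a_1‖ = 4.8990, so e_1 = (0.0000, 0.4082, 0.8165, -0.4082).
e_1·a_2 = 0.0000·(-3) + 0.4082·(-1) + 0.8165·(-4) + (-0.4082)·4 = -5.3072.
u_2 = a_2 + 5.3072·e_1 = (-3.0000, 1.1667, 0.3333, 1.8333).
‖u_2‖ = 3.7193, so e_2 = (-0.8066, 0.3137, 0.0896, 0.4929).
e_1·a_3 = 0.0000·(-2) + 0.4082·3 + 0.8165·3 + (-0.4082)·(-2) = 4.4907; e_2·a_3 = (-0.8066)·(-2) + 0.3137·3 + 0.0896·3 + 0.4929·(-2) = 1.8373.
u_3 = a_3 − 4.4907·e_1 − 1.8373·e_2 = (-0.5181, 0.5904, -0.8313, -1.0723).
‖u_3‖ = 1.5677, so e_3 = (-0.3305, 0.3766, -0.5303, -0.6840).
Qᵀb = (3.6742, 5.5118, -1.0375).
Back-substitute: x_3 = -1.0375/1.5677 = -0.6618.
x_2 = (5.5118 − 1.8373·(-0.6618))/3.7193 = 1.8088.
x_1 = (3.6742 + 5.3072·1.8088 − 4.4907·(-0.6618))/4.8990 = 3.3162.

x = (3.3162, 1.8088, -0.6618)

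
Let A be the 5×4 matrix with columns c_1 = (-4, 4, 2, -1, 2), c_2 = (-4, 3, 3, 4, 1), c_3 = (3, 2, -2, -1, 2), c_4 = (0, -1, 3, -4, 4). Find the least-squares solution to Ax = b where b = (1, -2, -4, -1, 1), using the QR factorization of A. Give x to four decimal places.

e_1 = c_1/‖c_1‖ = (-4, 4, 2, -1, 2)/6.4031 = (-0.6247, 0.6247, 0.3123, -0.1562, 0.3123).
r_{12} = e_1·c_2 = 4.9976.
u_2 = c_2 − 4.9976·e_1 = (-0.8780, -0.1220, 1.4390, 4.7805, -0.5610).
‖u_2‖ = 5.1014, so e_2 = (-0.1721, -0.0239, 0.2821, 0.9371, -0.1100).
r_{13} = e_1·c_3 = -0.4685; r_{23} = e_2·c_3 = -2.2854.
u_3 = c_3 + 0.4685·e_1 + 2.2854·e_2 = (2.3140, 2.2381, -1.2090, 1.0684, 1.8950).
‖u_3‖ = 4.0691, so e_3 = (0.5687, 0.5500, -0.2971, 0.2626, 0.4657).
r_{14} = e_1·c_4 = 2.1864; r_{24} = e_2·c_4 = -3.3181; r_{34} = e_3·c_4 = -0.6288.
u_4 = c_4 − 2.1864·e_1 + 3.3181·e_2 + 0.6288·e_3 = (1.1523, -2.0993, 3.0662, -0.3841, 3.2450).
‖u_4‖ = 5.0808, so e_4 = (0.2268, -0.4132, 0.6035, -0.0756, 0.6387).
Qᵀb = (-2.6550, -2.2997, 0.8603, -0.6465).
Back-substitute: x_4 = -0.6465/5.0808 = -0.1272.
x_3 = (0.8603 + 0.6288·(-0.1272))/4.0691 = 0.1917.
x_2 = (-2.2997 + 2.2854·0.1917 + 3.3181·(-0.1272))/5.1014 = -0.4477.
x_1 = (-2.6550 − 4.9976·(-0.4477) + 0.4685·0.1917 − 2.1864·(-0.1272))/6.4031 = -0.0078.

x = (-0.0078, -0.4477, 0.1917, -0.1272)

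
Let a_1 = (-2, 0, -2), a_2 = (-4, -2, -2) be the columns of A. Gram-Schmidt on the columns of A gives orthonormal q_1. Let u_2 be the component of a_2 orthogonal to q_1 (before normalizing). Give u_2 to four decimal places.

a_1 = (-2, 0, -2); ‖a_1‖ = 2.8284, so q_1 = (-0.7071, 0.0000, -0.7071).
q_1·a_2 = (-0.7071)·(-4) + 0.0000·(-2) + (-0.7071)·(-2) = 4.2426.
u_2 = a_2 − 4.2426·q_1 = (-1.0000, -2.0000, 1.0000).

u_2 = (-1.0000, -2.0000, 1.0000)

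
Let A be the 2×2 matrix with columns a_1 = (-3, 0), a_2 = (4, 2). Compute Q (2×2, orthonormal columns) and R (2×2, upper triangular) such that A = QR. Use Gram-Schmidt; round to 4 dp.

Q = [[-1.0000, 0.0000], [0.0000, 1.0000]], R = [[3.0000, -4.0000], [0.0000, 2.0000]]

a_1 = (-3, 0); ‖a_1‖ = 3.0000, so q_1 = (-1.0000, 0.0000).
q_1·a_2 = (-1.0000)·4 + 0.0000·2 = -4.0000.
u_2 = a_2 + 4.0000·q_1 = (0.0000, 2.0000).
‖u_2‖ = 2.0000, so q_2 = (0.0000, 1.0000).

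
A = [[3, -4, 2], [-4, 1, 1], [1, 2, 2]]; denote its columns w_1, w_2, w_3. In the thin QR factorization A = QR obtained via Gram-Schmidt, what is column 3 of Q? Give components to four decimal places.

q_3 = (0.4811, 0.5345, 0.6949)

w_1 = (3, -4, 1); ‖w_1‖ = 5.0990, so q_1 = (0.5883, -0.7845, 0.1961).
q_1·w_2 = 0.5883·(-4) + (-0.7845)·1 + 0.1961·2 = -2.7456.
u_2 = w_2 + 2.7456·q_1 = (-2.3846, -1.1538, 2.5385).
‖u_2‖ = 3.6690, so q_2 = (-0.6499, -0.3145, 0.6919).
q_1·w_3 = 0.5883·2 + (-0.7845)·1 + 0.1961·2 = 0.7845; q_2·w_3 = (-0.6499)·2 + (-0.3145)·1 + 0.6919·2 = -0.2306.
u_3 = w_3 − 0.7845·q_1 + 0.2306·q_2 = (1.3886, 1.5429, 2.0057).
‖u_3‖ = 2.8864, so q_3 = (0.4811, 0.5345, 0.6949).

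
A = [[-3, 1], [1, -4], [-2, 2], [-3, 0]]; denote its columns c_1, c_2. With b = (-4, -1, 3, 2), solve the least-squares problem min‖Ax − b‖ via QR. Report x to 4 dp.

x = (0.1243, 0.3508)

q_1 = c_1/‖c_1‖ = (-3, 1, -2, -3)/4.7958 = (-0.6255, 0.2085, -0.4170, -0.6255).
r_{12} = q_1·c_2 = -2.2937.
u_2 = c_2 + 2.2937·q_1 = (-0.4348, -3.5217, 1.0435, -1.4348).
‖u_2‖ = 3.9673, so q_2 = (-0.1096, -0.8877, 0.2630, -0.3617).
Qᵀb = (-0.2085, 1.3918).
Back-substitute: x_2 = 1.3918/3.9673 = 0.3508.
x_1 = (-0.2085 + 2.2937·0.3508)/4.7958 = 0.1243.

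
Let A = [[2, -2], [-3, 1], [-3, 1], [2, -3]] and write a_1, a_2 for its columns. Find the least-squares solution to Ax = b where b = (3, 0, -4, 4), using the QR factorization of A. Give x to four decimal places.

x = (0.2836, -1.1642)

a_1 = (2, -3, -3, 2); ‖a_1‖ = 5.0990, so q_1 = (0.3922, -0.5883, -0.5883, 0.3922).
q_1·a_2 = 0.3922·(-2) + (-0.5883)·1 + (-0.5883)·1 + 0.3922·(-3) = -3.1379.
u_2 = a_2 + 3.1379·q_1 = (-0.7692, -0.8462, -0.8462, -1.7692).
‖u_2‖ = 2.2702, so q_2 = (-0.3388, -0.3727, -0.3727, -0.7793).
Qᵀb = (5.0990, -2.6429).
Back-substitute: x_2 = -2.6429/2.2702 = -1.1642.
x_1 = (5.0990 + 3.1379·(-1.1642))/5.0990 = 0.2836.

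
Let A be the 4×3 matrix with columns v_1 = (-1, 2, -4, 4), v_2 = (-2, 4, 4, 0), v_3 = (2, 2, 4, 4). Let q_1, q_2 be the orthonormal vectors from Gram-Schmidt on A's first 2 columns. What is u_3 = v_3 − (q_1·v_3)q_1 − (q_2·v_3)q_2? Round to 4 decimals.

v_1 = (-1, 2, -4, 4); ‖v_1‖ = 6.0828, so q_1 = (-0.1644, 0.3288, -0.6576, 0.6576).
q_1·v_2 = (-0.1644)·(-2) + 0.3288·4 + (-0.6576)·4 + 0.6576·0 = -0.9864.
u_2 = v_2 + 0.9864·q_1 = (-2.1622, 4.3243, 3.3514, 0.6486).
‖u_2‖ = 5.9184, so q_2 = (-0.3653, 0.7307, 0.5663, 0.1096).
q_1·v_3 = (-0.1644)·2 + 0.3288·2 + (-0.6576)·4 + 0.6576·4 = 0.3288; q_2·v_3 = (-0.3653)·2 + 0.7307·2 + 0.5663·4 + 0.1096·4 = 3.4341.
u_3 = v_3 − 0.3288·q_1 − 3.4341·q_2 = (3.3086, -0.6173, 2.2716, 3.4074).

u_3 = (3.3086, -0.6173, 2.2716, 3.4074)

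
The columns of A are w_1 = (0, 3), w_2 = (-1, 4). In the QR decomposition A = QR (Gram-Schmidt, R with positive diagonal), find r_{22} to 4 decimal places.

r_{22} = 1.0000

w_1 = (0, 3); ‖w_1‖ = 3.0000, so q_1 = (0.0000, 1.0000).
q_1·w_2 = 0.0000·(-1) + 1.0000·4 = 4.0000.
u_2 = w_2 − 4.0000·q_1 = (-1.0000, 0.0000).
r_{22} = ‖u_2‖ = 1.0000.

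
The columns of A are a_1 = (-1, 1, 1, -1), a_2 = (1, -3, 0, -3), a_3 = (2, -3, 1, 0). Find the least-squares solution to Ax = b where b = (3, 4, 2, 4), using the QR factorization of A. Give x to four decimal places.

x = (0.6429, -1.8571, 1.3571)

a_1 = (-1, 1, 1, -1); ‖a_1‖ = 2.0000, so e_1 = (-0.5000, 0.5000, 0.5000, -0.5000).
e_1·a_2 = (-0.5000)·1 + 0.5000·(-3) + 0.5000·0 + (-0.5000)·(-3) = -0.5000.
u_2 = a_2 + 0.5000·e_1 = (0.7500, -2.7500, 0.2500, -3.2500).
‖u_2‖ = 4.3301, so e_2 = (0.1732, -0.6351, 0.0577, -0.7506).
e_1·a_3 = (-0.5000)·2 + 0.5000·(-3) + 0.5000·1 + (-0.5000)·0 = -2.0000; e_2·a_3 = 0.1732·2 + (-0.6351)·(-3) + 0.0577·1 + (-0.7506)·0 = 2.3094.
u_3 = a_3 + 2.0000·e_1 − 2.3094·e_2 = (0.6000, -0.5333, 1.8667, 0.7333).
‖u_3‖ = 2.1602, so e_3 = (0.2777, -0.2469, 0.8641, 0.3395).
Qᵀb = (-0.5000, -4.9075, 2.9318).
Back-substitute: x_3 = 2.9318/2.1602 = 1.3571.
x_2 = (-4.9075 − 2.3094·1.3571)/4.3301 = -1.8571.
x_1 = (-0.5000 + 0.5000·(-1.8571) + 2.0000·1.3571)/2.0000 = 0.6429.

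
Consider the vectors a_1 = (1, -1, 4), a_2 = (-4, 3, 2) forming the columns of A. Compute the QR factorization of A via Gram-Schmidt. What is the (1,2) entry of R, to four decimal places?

r_{12} = 0.2357

e_1 = a_1/‖a_1‖ = (1, -1, 4)/4.2426 = (0.2357, -0.2357, 0.9428).
r_{12} = e_1·a_2 = 0.2357.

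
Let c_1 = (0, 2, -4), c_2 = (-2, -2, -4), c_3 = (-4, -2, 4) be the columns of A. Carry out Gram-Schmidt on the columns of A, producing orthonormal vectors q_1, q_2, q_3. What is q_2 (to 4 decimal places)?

q_2 = (-0.4880, -0.7807, -0.3904)

q_1 = c_1/‖c_1‖ = (0, 2, -4)/4.4721 = (0.0000, 0.4472, -0.8944).
r_{12} = q_1·c_2 = 2.6833.
u_2 = c_2 − 2.6833·q_1 = (-2.0000, -3.2000, -1.6000).
‖u_2‖ = 4.0988, so q_2 = (-0.4880, -0.7807, -0.3904).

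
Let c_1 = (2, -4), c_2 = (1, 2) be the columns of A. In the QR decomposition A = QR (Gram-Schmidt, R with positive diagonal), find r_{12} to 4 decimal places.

r_{12} = -1.3416

e_1 = c_1/‖c_1‖ = (2, -4)/4.4721 = (0.4472, -0.8944).
r_{12} = e_1·c_2 = -1.3416.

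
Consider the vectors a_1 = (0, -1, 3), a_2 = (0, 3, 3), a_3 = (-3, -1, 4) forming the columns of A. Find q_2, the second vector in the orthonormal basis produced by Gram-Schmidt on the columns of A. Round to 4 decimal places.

q_2 = (0.0000, 0.9487, 0.3162)

a_1 = (0, -1, 3); ‖a_1‖ = 3.1623, so q_1 = (0.0000, -0.3162, 0.9487).
q_1·a_2 = 0.0000·0 + (-0.3162)·3 + 0.9487·3 = 1.8974.
u_2 = a_2 − 1.8974·q_1 = (0.0000, 3.6000, 1.2000).
‖u_2‖ = 3.7947, so q_2 = (0.0000, 0.9487, 0.3162).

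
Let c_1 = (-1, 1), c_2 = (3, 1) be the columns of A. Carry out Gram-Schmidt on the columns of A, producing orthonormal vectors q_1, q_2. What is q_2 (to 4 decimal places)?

c_1 = (-1, 1); ‖c_1‖ = 1.4142, so q_1 = (-0.7071, 0.7071).
q_1·c_2 = (-0.7071)·3 + 0.7071·1 = -1.4142.
u_2 = c_2 + 1.4142·q_1 = (2.0000, 2.0000).
‖u_2‖ = 2.8284, so q_2 = (0.7071, 0.7071).

q_2 = (0.7071, 0.7071)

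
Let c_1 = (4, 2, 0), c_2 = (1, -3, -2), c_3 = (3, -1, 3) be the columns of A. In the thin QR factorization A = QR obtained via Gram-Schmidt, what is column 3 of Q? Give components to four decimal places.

q_3 = (0.2408, -0.4815, 0.8427)

q_1 = c_1/‖c_1‖ = (4, 2, 0)/4.4721 = (0.8944, 0.4472, 0.0000).
r_{12} = q_1·c_2 = -0.4472.
u_2 = c_2 + 0.4472·q_1 = (1.4000, -2.8000, -2.0000).
‖u_2‖ = 3.7148, so q_2 = (0.3769, -0.7537, -0.5384).
r_{13} = q_1·c_3 = 2.2361; r_{23} = q_2·c_3 = 0.2692.
u_3 = c_3 − 2.2361·q_1 − 0.2692·q_2 = (0.8986, -1.7971, 3.1449).
‖u_3‖ = 3.7320, so q_3 = (0.2408, -0.4815, 0.8427).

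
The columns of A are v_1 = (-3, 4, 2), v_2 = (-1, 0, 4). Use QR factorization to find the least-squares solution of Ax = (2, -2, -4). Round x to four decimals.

v_1 = (-3, 4, 2); ‖v_1‖ = 5.3852, so e_1 = (-0.5571, 0.7428, 0.3714).
e_1·v_2 = (-0.5571)·(-1) + 0.7428·0 + 0.3714·4 = 2.0426.
u_2 = v_2 − 2.0426·e_1 = (0.1379, -1.5172, 3.2414).
‖u_2‖ = 3.5816, so e_2 = (0.0385, -0.4236, 0.9050).
Qᵀb = (-4.0853, -2.6958).
Back-substitute: x_2 = -2.6958/3.5816 = -0.7527.
x_1 = (-4.0853 − 2.0426·(-0.7527))/5.3852 = -0.4731.

x = (-0.4731, -0.7527)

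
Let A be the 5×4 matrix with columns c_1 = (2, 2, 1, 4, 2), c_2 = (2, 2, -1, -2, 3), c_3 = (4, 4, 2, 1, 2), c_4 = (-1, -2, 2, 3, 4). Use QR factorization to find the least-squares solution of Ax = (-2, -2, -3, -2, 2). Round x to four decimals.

q_1 = c_1/‖c_1‖ = (2, 2, 1, 4, 2)/5.3852 = (0.3714, 0.3714, 0.1857, 0.7428, 0.3714).
r_{12} = q_1·c_2 = 0.9285.
u_2 = c_2 − 0.9285·q_1 = (1.6552, 1.6552, -1.1724, -2.6897, 2.6552).
‖u_2‖ = 4.5976, so q_2 = (0.3600, 0.3600, -0.2550, -0.5850, 0.5775).
r_{13} = q_1·c_3 = 4.8281; r_{23} = q_2·c_3 = 2.9401.
u_3 = c_3 − 4.8281·q_1 − 2.9401·q_2 = (1.1485, 1.1485, 1.8532, -0.8662, -1.4910).
‖u_3‖ = 3.0076, so q_3 = (0.3818, 0.3818, 0.6162, -0.2880, -0.4958).
r_{14} = q_1·c_4 = 2.9711; r_{24} = q_2·c_4 = -1.0350; r_{34} = q_3·c_4 = -2.7603.
u_4 = c_4 − 2.9711·q_1 + 1.0350·q_2 + 2.7603·q_3 = (-0.6768, -1.6768, 2.8851, -0.6074, 2.1259).
‖u_4‖ = 4.0598, so q_4 = (-0.1667, -0.4130, 0.7107, -0.1496, 0.5236).
Qᵀb = (-2.7854, 1.6500, -3.7914, 0.3740).
Back-substitute: x_4 = 0.3740/4.0598 = 0.0921.
x_3 = (-3.7914 + 2.7603·0.0921)/3.0076 = -1.1760.
x_2 = (1.6500 − 2.9401·(-1.1760) + 1.0350·0.0921)/4.5976 = 1.1317.
x_1 = (-2.7854 − 0.9285·1.1317 − 4.8281·(-1.1760) − 2.9711·0.0921)/5.3852 = 0.2912.

x = (0.2912, 1.1317, -1.1760, 0.0921)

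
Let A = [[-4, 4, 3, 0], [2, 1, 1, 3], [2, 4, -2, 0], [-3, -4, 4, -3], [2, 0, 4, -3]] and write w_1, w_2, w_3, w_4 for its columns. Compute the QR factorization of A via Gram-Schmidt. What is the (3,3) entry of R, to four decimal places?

r_{33} = 5.9903

q_1 = w_1/‖w_1‖ = (-4, 2, 2, -3, 2)/6.0828 = (-0.6576, 0.3288, 0.3288, -0.4932, 0.3288).
r_{12} = q_1·w_2 = 0.9864.
u_2 = w_2 − 0.9864·q_1 = (4.6486, 0.6757, 3.6757, -3.5135, -0.3243).
‖u_2‖ = 6.9302, so q_2 = (0.6708, 0.0975, 0.5304, -0.5070, -0.0468).
r_{13} = q_1·w_3 = -2.9592; r_{23} = q_2·w_3 = -1.1661.
u_3 = w_3 + 2.9592·q_1 + 1.1661·q_2 = (1.8362, 2.0867, -0.4086, 1.9494, 4.9184).
r_{33} = ‖u_3‖ = 5.9903.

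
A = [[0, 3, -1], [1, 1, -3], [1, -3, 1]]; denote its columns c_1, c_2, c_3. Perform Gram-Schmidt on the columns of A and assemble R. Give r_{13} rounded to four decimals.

r_{13} = -1.4142

c_1 = (0, 1, 1); ‖c_1‖ = 1.4142, so e_1 = (0.0000, 0.7071, 0.7071).
r_{13} = e_1·c_3 = -1.4142.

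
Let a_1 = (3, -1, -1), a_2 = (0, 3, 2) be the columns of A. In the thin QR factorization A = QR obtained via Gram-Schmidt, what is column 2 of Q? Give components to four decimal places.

q_1 = a_1/‖a_1‖ = (3, -1, -1)/3.3166 = (0.9045, -0.3015, -0.3015).
r_{12} = q_1·a_2 = -1.5076.
u_2 = a_2 + 1.5076·q_1 = (1.3636, 2.5455, 1.5455).
‖u_2‖ = 3.2753, so q_2 = (0.4163, 0.7772, 0.4719).

q_2 = (0.4163, 0.7772, 0.4719)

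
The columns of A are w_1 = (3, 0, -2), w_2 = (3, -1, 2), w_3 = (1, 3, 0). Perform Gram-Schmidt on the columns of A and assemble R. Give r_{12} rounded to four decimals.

w_1 = (3, 0, -2); ‖w_1‖ = 3.6056, so e_1 = (0.8321, 0.0000, -0.5547).
r_{12} = e_1·w_2 = 1.3868.

r_{12} = 1.3868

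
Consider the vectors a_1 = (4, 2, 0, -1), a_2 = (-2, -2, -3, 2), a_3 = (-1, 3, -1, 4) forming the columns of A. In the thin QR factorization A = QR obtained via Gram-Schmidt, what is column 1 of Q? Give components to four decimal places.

a_1 = (4, 2, 0, -1); ‖a_1‖ = 4.5826, so q_1 = (0.8729, 0.4364, 0.0000, -0.2182).

q_1 = (0.8729, 0.4364, 0.0000, -0.2182)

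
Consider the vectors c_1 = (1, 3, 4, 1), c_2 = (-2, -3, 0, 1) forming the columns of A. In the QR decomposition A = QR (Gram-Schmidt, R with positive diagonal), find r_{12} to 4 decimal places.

r_{12} = -1.9245

c_1 = (1, 3, 4, 1); ‖c_1‖ = 5.1962, so q_1 = (0.1925, 0.5774, 0.7698, 0.1925).
r_{12} = q_1·c_2 = -1.9245.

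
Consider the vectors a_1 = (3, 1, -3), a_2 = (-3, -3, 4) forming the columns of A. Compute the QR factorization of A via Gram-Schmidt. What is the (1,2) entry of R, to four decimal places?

a_1 = (3, 1, -3); ‖a_1‖ = 4.3589, so e_1 = (0.6882, 0.2294, -0.6882).
r_{12} = e_1·a_2 = -5.5060.

r_{12} = -5.5060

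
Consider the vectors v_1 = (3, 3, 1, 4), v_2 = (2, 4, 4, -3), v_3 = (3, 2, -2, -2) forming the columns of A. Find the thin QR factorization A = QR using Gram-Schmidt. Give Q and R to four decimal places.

Q = [[0.5071, 0.1760, 0.5441], [0.5071, 0.4841, 0.1865], [0.1690, 0.5722, -0.7322], [0.6761, -0.6382, -0.3649]], R = [[5.9161, 1.6903, 0.8452], [0.0000, 6.4918, 1.6284], [0.0000, 0.0000, 4.1993]]

v_1 = (3, 3, 1, 4); ‖v_1‖ = 5.9161, so q_1 = (0.5071, 0.5071, 0.1690, 0.6761).
q_1·v_2 = 0.5071·2 + 0.5071·4 + 0.1690·4 + 0.6761·(-3) = 1.6903.
u_2 = v_2 − 1.6903·q_1 = (1.1429, 3.1429, 3.7143, -4.1429).
‖u_2‖ = 6.4918, so q_2 = (0.1760, 0.4841, 0.5722, -0.6382).
q_1·v_3 = 0.5071·3 + 0.5071·2 + 0.1690·(-2) + 0.6761·(-2) = 0.8452; q_2·v_3 = 0.1760·3 + 0.4841·2 + 0.5722·(-2) + (-0.6382)·(-2) = 1.6284.
u_3 = v_3 − 0.8452·q_1 − 1.6284·q_2 = (2.2847, 0.7831, -3.0746, -1.5322).
‖u_3‖ = 4.1993, so q_3 = (0.5441, 0.1865, -0.7322, -0.3649).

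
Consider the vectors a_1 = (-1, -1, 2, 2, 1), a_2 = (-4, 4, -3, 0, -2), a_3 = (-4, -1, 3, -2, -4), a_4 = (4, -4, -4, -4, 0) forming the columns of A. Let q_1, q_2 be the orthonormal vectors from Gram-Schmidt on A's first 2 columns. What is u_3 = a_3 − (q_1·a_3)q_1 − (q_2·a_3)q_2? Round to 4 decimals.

a_1 = (-1, -1, 2, 2, 1); ‖a_1‖ = 3.3166, so q_1 = (-0.3015, -0.3015, 0.6030, 0.6030, 0.3015).
q_1·a_2 = (-0.3015)·(-4) + (-0.3015)·4 + 0.6030·(-3) + 0.6030·0 + 0.3015·(-2) = -2.4121.
u_2 = a_2 + 2.4121·q_1 = (-4.7273, 3.2727, -1.5455, 1.4545, -1.2727).
‖u_2‖ = 6.2595, so q_2 = (-0.7552, 0.5228, -0.2469, 0.2324, -0.2033).
q_1·a_3 = (-0.3015)·(-4) + (-0.3015)·(-1) + 0.6030·3 + 0.6030·(-2) + 0.3015·(-4) = 0.9045; q_2·a_3 = (-0.7552)·(-4) + 0.5228·(-1) + (-0.2469)·3 + 0.2324·(-2) + (-0.2033)·(-4) = 2.1059.
u_3 = a_3 − 0.9045·q_1 − 2.1059·q_2 = (-2.1369, -1.8283, 2.9745, -3.0348, -3.8445).

u_3 = (-2.1369, -1.8283, 2.9745, -3.0348, -3.8445)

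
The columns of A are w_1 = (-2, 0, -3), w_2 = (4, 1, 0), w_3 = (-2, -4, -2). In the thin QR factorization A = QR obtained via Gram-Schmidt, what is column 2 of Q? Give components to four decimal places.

w_1 = (-2, 0, -3); ‖w_1‖ = 3.6056, so q_1 = (-0.5547, 0.0000, -0.8321).
q_1·w_2 = (-0.5547)·4 + 0.0000·1 + (-0.8321)·0 = -2.2188.
u_2 = w_2 + 2.2188·q_1 = (2.7692, 1.0000, -1.8462).
‖u_2‖ = 3.4752, so q_2 = (0.7969, 0.2878, -0.5312).

q_2 = (0.7969, 0.2878, -0.5312)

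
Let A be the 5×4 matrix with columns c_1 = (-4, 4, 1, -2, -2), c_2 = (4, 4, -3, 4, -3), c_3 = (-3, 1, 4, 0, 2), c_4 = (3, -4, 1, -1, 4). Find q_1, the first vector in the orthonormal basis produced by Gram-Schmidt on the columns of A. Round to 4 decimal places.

c_1 = (-4, 4, 1, -2, -2); ‖c_1‖ = 6.4031, so q_1 = (-0.6247, 0.6247, 0.1562, -0.3123, -0.3123).

q_1 = (-0.6247, 0.6247, 0.1562, -0.3123, -0.3123)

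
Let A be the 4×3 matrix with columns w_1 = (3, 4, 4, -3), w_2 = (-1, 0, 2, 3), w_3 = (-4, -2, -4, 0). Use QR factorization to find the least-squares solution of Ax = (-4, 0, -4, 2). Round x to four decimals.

x = (0.1378, 0.4912, 1.0813)

w_1 = (3, 4, 4, -3); ‖w_1‖ = 7.0711, so e_1 = (0.4243, 0.5657, 0.5657, -0.4243).
e_1·w_2 = 0.4243·(-1) + 0.5657·0 + 0.5657·2 + (-0.4243)·3 = -0.5657.
u_2 = w_2 + 0.5657·e_1 = (-0.7600, 0.3200, 2.3200, 2.7600).
‖u_2‖ = 3.6986, so e_2 = (-0.2055, 0.0865, 0.6273, 0.7462).
e_1·w_3 = 0.4243·(-4) + 0.5657·(-2) + 0.5657·(-4) + (-0.4243)·0 = -5.0912; e_2·w_3 = (-0.2055)·(-4) + 0.0865·(-2) + 0.6273·(-4) + 0.7462·0 = -1.8601.
u_3 = w_3 + 5.0912·e_1 + 1.8601·e_2 = (-2.2222, 1.0409, 0.0468, -0.7719).
‖u_3‖ = 2.5729, so e_3 = (-0.8637, 0.4046, 0.0182, -0.3000).
Qᵀb = (-4.8083, -0.1947, 2.7820).
Back-substitute: x_3 = 2.7820/2.5729 = 1.0813.
x_2 = (-0.1947 + 1.8601·1.0813)/3.6986 = 0.4912.
x_1 = (-4.8083 + 0.5657·0.4912 + 5.0912·1.0813)/7.0711 = 0.1378.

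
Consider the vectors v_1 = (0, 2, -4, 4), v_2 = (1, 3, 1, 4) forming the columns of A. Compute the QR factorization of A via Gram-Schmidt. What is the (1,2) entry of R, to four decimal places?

q_1 = v_1/‖v_1‖ = (0, 2, -4, 4)/6.0000 = (0.0000, 0.3333, -0.6667, 0.6667).
r_{12} = q_1·v_2 = 3.0000.

r_{12} = 3.0000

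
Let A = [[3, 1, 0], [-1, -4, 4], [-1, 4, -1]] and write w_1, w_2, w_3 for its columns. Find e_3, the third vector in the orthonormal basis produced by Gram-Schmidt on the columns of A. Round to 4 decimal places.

e_3 = (0.4252, 0.6909, 0.5846)

w_1 = (3, -1, -1); ‖w_1‖ = 3.3166, so e_1 = (0.9045, -0.3015, -0.3015).
e_1·w_2 = 0.9045·1 + (-0.3015)·(-4) + (-0.3015)·4 = 0.9045.
u_2 = w_2 − 0.9045·e_1 = (0.1818, -3.7273, 4.2727).
‖u_2‖ = 5.6729, so e_2 = (0.0321, -0.6570, 0.7532).
e_1·w_3 = 0.9045·0 + (-0.3015)·4 + (-0.3015)·(-1) = -0.9045; e_2·w_3 = 0.0321·0 + (-0.6570)·4 + 0.7532·(-1) = -3.3813.
u_3 = w_3 + 0.9045·e_1 + 3.3813·e_2 = (0.9266, 1.5056, 1.2740).
‖u_3‖ = 2.1791, so e_3 = (0.4252, 0.6909, 0.5846).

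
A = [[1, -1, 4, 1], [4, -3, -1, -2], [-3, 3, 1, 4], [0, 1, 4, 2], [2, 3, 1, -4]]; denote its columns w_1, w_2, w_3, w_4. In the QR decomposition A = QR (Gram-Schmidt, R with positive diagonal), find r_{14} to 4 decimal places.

e_1 = w_1/‖w_1‖ = (1, 4, -3, 0, 2)/5.4772 = (0.1826, 0.7303, -0.5477, 0.0000, 0.3651).
r_{14} = e_1·w_4 = -4.9295.

r_{14} = -4.9295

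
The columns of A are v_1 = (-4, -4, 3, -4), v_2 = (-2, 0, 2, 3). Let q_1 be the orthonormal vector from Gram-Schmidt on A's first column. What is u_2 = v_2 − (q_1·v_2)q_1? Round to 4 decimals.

u_2 = (-1.8596, 0.1404, 1.8947, 3.1404)

q_1 = v_1/‖v_1‖ = (-4, -4, 3, -4)/7.5498 = (-0.5298, -0.5298, 0.3974, -0.5298).
r_{12} = q_1·v_2 = 0.2649.
u_2 = v_2 − 0.2649·q_1 = (-1.8596, 0.1404, 1.8947, 3.1404).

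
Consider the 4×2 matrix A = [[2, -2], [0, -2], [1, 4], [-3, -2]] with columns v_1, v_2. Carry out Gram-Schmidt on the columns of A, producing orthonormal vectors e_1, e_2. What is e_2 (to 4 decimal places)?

e_2 = (-0.5666, -0.3966, 0.7082, -0.1416)

v_1 = (2, 0, 1, -3); ‖v_1‖ = 3.7417, so e_1 = (0.5345, 0.0000, 0.2673, -0.8018).
e_1·v_2 = 0.5345·(-2) + 0.0000·(-2) + 0.2673·4 + (-0.8018)·(-2) = 1.6036.
u_2 = v_2 − 1.6036·e_1 = (-2.8571, -2.0000, 3.5714, -0.7143).
‖u_2‖ = 5.0427, so e_2 = (-0.5666, -0.3966, 0.7082, -0.1416).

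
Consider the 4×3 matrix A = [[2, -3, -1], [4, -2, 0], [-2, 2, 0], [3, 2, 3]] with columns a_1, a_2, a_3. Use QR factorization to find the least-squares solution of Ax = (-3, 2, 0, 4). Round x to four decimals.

x = (1.3043, 1.8116, -1.0435)

a_1 = (2, 4, -2, 3); ‖a_1‖ = 5.7446, so q_1 = (0.3482, 0.6963, -0.3482, 0.5222).
q_1·a_2 = 0.3482·(-3) + 0.6963·(-2) + (-0.3482)·2 + 0.5222·2 = -2.0889.
u_2 = a_2 + 2.0889·q_1 = (-2.2727, -0.5455, 1.2727, 3.0909).
‖u_2‖ = 4.0788, so q_2 = (-0.5572, -0.1337, 0.3120, 0.7578).
q_1·a_3 = 0.3482·(-1) + 0.6963·0 + (-0.3482)·0 + 0.5222·3 = 1.2185; q_2·a_3 = (-0.5572)·(-1) + (-0.1337)·0 + 0.3120·0 + 0.7578·3 = 2.8306.
u_3 = a_3 − 1.2185·q_1 − 2.8306·q_2 = (0.1530, -0.4699, -0.4590, 0.2186).
‖u_3‖ = 0.7090, so q_3 = (0.2158, -0.6628, -0.6474, 0.3083).
Qᵀb = (2.4371, 4.4354, -0.7399).
Back-substitute: x_3 = -0.7399/0.7090 = -1.0435.
x_2 = (4.4354 − 2.8306·(-1.0435))/4.0788 = 1.8116.
x_1 = (2.4371 + 2.0889·1.8116 − 1.2185·(-1.0435))/5.7446 = 1.3043.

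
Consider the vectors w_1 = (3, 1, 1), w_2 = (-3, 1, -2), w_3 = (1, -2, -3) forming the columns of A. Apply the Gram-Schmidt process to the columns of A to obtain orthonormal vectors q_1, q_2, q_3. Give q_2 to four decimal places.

q_2 = (-0.1231, 0.8616, -0.4924)

w_1 = (3, 1, 1); ‖w_1‖ = 3.3166, so q_1 = (0.9045, 0.3015, 0.3015).
q_1·w_2 = 0.9045·(-3) + 0.3015·1 + 0.3015·(-2) = -3.0151.
u_2 = w_2 + 3.0151·q_1 = (-0.2727, 1.9091, -1.0909).
‖u_2‖ = 2.2156, so q_2 = (-0.1231, 0.8616, -0.4924).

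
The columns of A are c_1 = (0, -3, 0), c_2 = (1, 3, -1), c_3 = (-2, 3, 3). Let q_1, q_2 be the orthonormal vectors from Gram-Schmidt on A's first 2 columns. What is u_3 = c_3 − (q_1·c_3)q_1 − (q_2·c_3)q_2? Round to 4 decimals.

c_1 = (0, -3, 0); ‖c_1‖ = 3.0000, so q_1 = (0.0000, -1.0000, 0.0000).
q_1·c_2 = 0.0000·1 + (-1.0000)·3 + 0.0000·(-1) = -3.0000.
u_2 = c_2 + 3.0000·q_1 = (1.0000, 0.0000, -1.0000).
‖u_2‖ = 1.4142, so q_2 = (0.7071, 0.0000, -0.7071).
q_1·c_3 = 0.0000·(-2) + (-1.0000)·3 + 0.0000·3 = -3.0000; q_2·c_3 = 0.7071·(-2) + 0.0000·3 + (-0.7071)·3 = -3.5355.
u_3 = c_3 + 3.0000·q_1 + 3.5355·q_2 = (0.5000, 0.0000, 0.5000).

u_3 = (0.5000, 0.0000, 0.5000)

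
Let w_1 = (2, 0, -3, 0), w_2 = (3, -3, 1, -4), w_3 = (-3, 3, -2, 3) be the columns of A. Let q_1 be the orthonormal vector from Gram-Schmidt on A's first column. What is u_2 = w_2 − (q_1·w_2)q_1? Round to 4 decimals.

w_1 = (2, 0, -3, 0); ‖w_1‖ = 3.6056, so q_1 = (0.5547, 0.0000, -0.8321, 0.0000).
q_1·w_2 = 0.5547·3 + 0.0000·(-3) + (-0.8321)·1 + 0.0000·(-4) = 0.8321.
u_2 = w_2 − 0.8321·q_1 = (2.5385, -3.0000, 1.6923, -4.0000).

u_2 = (2.5385, -3.0000, 1.6923, -4.0000)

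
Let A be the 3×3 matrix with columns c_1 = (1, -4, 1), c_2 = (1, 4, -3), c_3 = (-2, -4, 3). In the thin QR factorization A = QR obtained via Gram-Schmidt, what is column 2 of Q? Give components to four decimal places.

e_2 = (0.7071, 0.0000, -0.7071)

c_1 = (1, -4, 1); ‖c_1‖ = 4.2426, so e_1 = (0.2357, -0.9428, 0.2357).
e_1·c_2 = 0.2357·1 + (-0.9428)·4 + 0.2357·(-3) = -4.2426.
u_2 = c_2 + 4.2426·e_1 = (2.0000, 0.0000, -2.0000).
‖u_2‖ = 2.8284, so e_2 = (0.7071, 0.0000, -0.7071).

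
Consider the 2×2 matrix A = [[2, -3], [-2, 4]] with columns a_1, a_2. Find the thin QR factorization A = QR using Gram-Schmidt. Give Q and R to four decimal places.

q_1 = a_1/‖a_1‖ = (2, -2)/2.8284 = (0.7071, -0.7071).
r_{12} = q_1·a_2 = -4.9497.
u_2 = a_2 + 4.9497·q_1 = (0.5000, 0.5000).
‖u_2‖ = 0.7071, so q_2 = (0.7071, 0.7071).

Q = [[0.7071, 0.7071], [-0.7071, 0.7071]], R = [[2.8284, -4.9497], [0.0000, 0.7071]]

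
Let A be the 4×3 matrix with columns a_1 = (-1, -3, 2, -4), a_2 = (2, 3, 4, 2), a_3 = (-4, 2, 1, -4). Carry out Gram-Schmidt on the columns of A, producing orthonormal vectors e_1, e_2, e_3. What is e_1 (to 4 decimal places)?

a_1 = (-1, -3, 2, -4); ‖a_1‖ = 5.4772, so e_1 = (-0.1826, -0.5477, 0.3651, -0.7303).

e_1 = (-0.1826, -0.5477, 0.3651, -0.7303)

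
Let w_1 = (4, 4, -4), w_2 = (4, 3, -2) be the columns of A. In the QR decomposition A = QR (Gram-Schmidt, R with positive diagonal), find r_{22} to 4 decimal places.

w_1 = (4, 4, -4); ‖w_1‖ = 6.9282, so q_1 = (0.5774, 0.5774, -0.5774).
q_1·w_2 = 0.5774·4 + 0.5774·3 + (-0.5774)·(-2) = 5.1962.
u_2 = w_2 − 5.1962·q_1 = (1.0000, 0.0000, 1.0000).
r_{22} = ‖u_2‖ = 1.4142.

r_{22} = 1.4142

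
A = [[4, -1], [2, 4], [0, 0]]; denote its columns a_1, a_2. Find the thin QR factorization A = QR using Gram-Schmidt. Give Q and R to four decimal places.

Q = [[0.8944, -0.4472], [0.4472, 0.8944], [0.0000, 0.0000]], R = [[4.4721, 0.8944], [0.0000, 4.0249]]

a_1 = (4, 2, 0); ‖a_1‖ = 4.4721, so e_1 = (0.8944, 0.4472, 0.0000).
e_1·a_2 = 0.8944·(-1) + 0.4472·4 + 0.0000·0 = 0.8944.
u_2 = a_2 − 0.8944·e_1 = (-1.8000, 3.6000, 0.0000).
‖u_2‖ = 4.0249, so e_2 = (-0.4472, 0.8944, 0.0000).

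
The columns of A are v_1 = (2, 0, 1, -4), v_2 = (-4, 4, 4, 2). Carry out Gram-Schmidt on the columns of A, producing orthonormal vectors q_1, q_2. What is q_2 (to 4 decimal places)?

q_2 = (-0.4252, 0.5953, 0.6804, -0.0425)

v_1 = (2, 0, 1, -4); ‖v_1‖ = 4.5826, so q_1 = (0.4364, 0.0000, 0.2182, -0.8729).
q_1·v_2 = 0.4364·(-4) + 0.0000·4 + 0.2182·4 + (-0.8729)·2 = -2.6186.
u_2 = v_2 + 2.6186·q_1 = (-2.8571, 4.0000, 4.5714, -0.2857).
‖u_2‖ = 6.7188, so q_2 = (-0.4252, 0.5953, 0.6804, -0.0425).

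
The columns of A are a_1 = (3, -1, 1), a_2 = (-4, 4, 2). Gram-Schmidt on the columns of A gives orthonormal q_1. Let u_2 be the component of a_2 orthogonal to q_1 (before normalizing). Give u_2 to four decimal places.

q_1 = a_1/‖a_1‖ = (3, -1, 1)/3.3166 = (0.9045, -0.3015, 0.3015).
r_{12} = q_1·a_2 = -4.2212.
u_2 = a_2 + 4.2212·q_1 = (-0.1818, 2.7273, 3.2727).

u_2 = (-0.1818, 2.7273, 3.2727)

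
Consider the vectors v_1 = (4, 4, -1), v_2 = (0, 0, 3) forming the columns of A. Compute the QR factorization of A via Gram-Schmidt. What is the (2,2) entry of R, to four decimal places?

e_1 = v_1/‖v_1‖ = (4, 4, -1)/5.7446 = (0.6963, 0.6963, -0.1741).
r_{12} = e_1·v_2 = -0.5222.
u_2 = v_2 + 0.5222·e_1 = (0.3636, 0.3636, 2.9091).
r_{22} = ‖u_2‖ = 2.9542.

r_{22} = 2.9542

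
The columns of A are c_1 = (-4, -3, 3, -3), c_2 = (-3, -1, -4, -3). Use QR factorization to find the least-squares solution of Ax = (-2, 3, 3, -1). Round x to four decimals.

q_1 = c_1/‖c_1‖ = (-4, -3, 3, -3)/6.5574 = (-0.6100, -0.4575, 0.4575, -0.4575).
r_{12} = q_1·c_2 = 1.8300.
u_2 = c_2 − 1.8300·q_1 = (-1.8837, -0.1628, -4.8372, -2.1628).
‖u_2‖ = 5.6259, so q_2 = (-0.3348, -0.0289, -0.8598, -0.3844).
Qᵀb = (1.6775, -1.6121).
Back-substitute: x_2 = -1.6121/5.6259 = -0.2866.
x_1 = (1.6775 − 1.8300·(-0.2866))/6.5574 = 0.3358.

x = (0.3358, -0.2866)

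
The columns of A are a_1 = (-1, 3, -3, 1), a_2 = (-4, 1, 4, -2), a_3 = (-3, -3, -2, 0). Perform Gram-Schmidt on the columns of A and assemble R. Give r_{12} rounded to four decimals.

a_1 = (-1, 3, -3, 1); ‖a_1‖ = 4.4721, so q_1 = (-0.2236, 0.6708, -0.6708, 0.2236).
r_{12} = q_1·a_2 = -1.5652.

r_{12} = -1.5652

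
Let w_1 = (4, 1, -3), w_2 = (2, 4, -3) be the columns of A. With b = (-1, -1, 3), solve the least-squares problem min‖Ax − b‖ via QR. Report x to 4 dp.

e_1 = w_1/‖w_1‖ = (4, 1, -3)/5.0990 = (0.7845, 0.1961, -0.5883).
r_{12} = e_1·w_2 = 4.1184.
u_2 = w_2 − 4.1184·e_1 = (-1.2308, 3.1923, -0.5769).
‖u_2‖ = 3.4696, so e_2 = (-0.3547, 0.9201, -0.1663).
Qᵀb = (-2.7456, -1.0642).
Back-substitute: x_2 = -1.0642/3.4696 = -0.3067.
x_1 = (-2.7456 − 4.1184·(-0.3067))/5.0990 = -0.2907.

x = (-0.2907, -0.3067)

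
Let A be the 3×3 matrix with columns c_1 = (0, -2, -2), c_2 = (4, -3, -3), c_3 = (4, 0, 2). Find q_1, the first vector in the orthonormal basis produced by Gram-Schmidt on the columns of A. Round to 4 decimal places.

q_1 = (0.0000, -0.7071, -0.7071)

q_1 = c_1/‖c_1‖ = (0, -2, -2)/2.8284 = (0.0000, -0.7071, -0.7071).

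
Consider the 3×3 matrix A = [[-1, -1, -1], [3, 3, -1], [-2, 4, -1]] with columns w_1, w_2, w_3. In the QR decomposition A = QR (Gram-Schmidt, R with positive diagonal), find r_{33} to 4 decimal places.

w_1 = (-1, 3, -2); ‖w_1‖ = 3.7417, so e_1 = (-0.2673, 0.8018, -0.5345).
e_1·w_2 = (-0.2673)·(-1) + 0.8018·3 + (-0.5345)·4 = 0.5345.
u_2 = w_2 − 0.5345·e_1 = (-0.8571, 2.5714, 4.2857).
‖u_2‖ = 5.0709, so e_2 = (-0.1690, 0.5071, 0.8452).
e_1·w_3 = (-0.2673)·(-1) + 0.8018·(-1) + (-0.5345)·(-1) = 0.0000; e_2·w_3 = (-0.1690)·(-1) + 0.5071·(-1) + 0.8452·(-1) = -1.1832.
u_3 = w_3 + 0.0000·e_1 + 1.1832·e_2 = (-1.2000, -0.4000, 0.0000).
r_{33} = ‖u_3‖ = 1.2649.

r_{33} = 1.2649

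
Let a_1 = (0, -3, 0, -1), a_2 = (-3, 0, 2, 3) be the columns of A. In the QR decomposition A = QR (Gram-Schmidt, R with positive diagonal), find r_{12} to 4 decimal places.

q_1 = a_1/‖a_1‖ = (0, -3, 0, -1)/3.1623 = (0.0000, -0.9487, 0.0000, -0.3162).
r_{12} = q_1·a_2 = -0.9487.

r_{12} = -0.9487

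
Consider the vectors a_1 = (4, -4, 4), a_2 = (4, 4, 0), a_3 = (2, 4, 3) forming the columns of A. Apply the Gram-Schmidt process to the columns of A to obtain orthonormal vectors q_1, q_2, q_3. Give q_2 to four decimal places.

a_1 = (4, -4, 4); ‖a_1‖ = 6.9282, so q_1 = (0.5774, -0.5774, 0.5774).
q_1·a_2 = 0.5774·4 + (-0.5774)·4 + 0.5774·0 = 0.0000.
u_2 = a_2 + 0.0000·q_1 = (4.0000, 4.0000, 0.0000).
‖u_2‖ = 5.6569, so q_2 = (0.7071, 0.7071, 0.0000).

q_2 = (0.7071, 0.7071, 0.0000)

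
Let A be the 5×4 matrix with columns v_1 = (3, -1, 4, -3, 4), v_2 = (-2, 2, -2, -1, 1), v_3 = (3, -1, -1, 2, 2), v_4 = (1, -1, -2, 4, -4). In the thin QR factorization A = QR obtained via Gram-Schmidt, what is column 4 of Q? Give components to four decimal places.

q_4 = (0.6325, 0.5295, -0.1552, -0.3285, -0.4331)

v_1 = (3, -1, 4, -3, 4); ‖v_1‖ = 7.1414, so q_1 = (0.4201, -0.1400, 0.5601, -0.4201, 0.5601).
q_1·v_2 = 0.4201·(-2) + (-0.1400)·2 + 0.5601·(-2) + (-0.4201)·(-1) + 0.5601·1 = -1.2603.
u_2 = v_2 + 1.2603·q_1 = (-1.4706, 1.8235, -1.2941, -1.5294, 1.7059).
‖u_2‖ = 3.5230, so q_2 = (-0.4174, 0.5176, -0.3673, -0.4341, 0.4842).
q_1·v_3 = 0.4201·3 + (-0.1400)·(-1) + 0.5601·(-1) + (-0.4201)·2 + 0.5601·2 = 1.1202; q_2·v_3 = (-0.4174)·3 + 0.5176·(-1) + (-0.3673)·(-1) + (-0.4341)·2 + 0.4842·2 = -1.3024.
u_3 = v_3 − 1.1202·q_1 + 1.3024·q_2 = (1.9858, -0.1690, -2.1058, 1.9052, 2.0032).
‖u_3‖ = 4.0061, so q_3 = (0.4957, -0.0422, -0.5257, 0.4756, 0.5000).
q_1·v_4 = 0.4201·1 + (-0.1400)·(-1) + 0.5601·(-2) + (-0.4201)·4 + 0.5601·(-4) = -4.4809; q_2·v_4 = (-0.4174)·1 + 0.5176·(-1) + (-0.3673)·(-2) + (-0.4341)·4 + 0.4842·(-4) = -3.8737; q_3·v_4 = 0.4957·1 + (-0.0422)·(-1) + (-0.5257)·(-2) + 0.4756·4 + 0.5000·(-4) = 1.4914.
u_4 = v_4 + 4.4809·q_1 + 3.8737·q_2 − 1.4914·q_3 = (0.5261, 0.4405, -0.1291, -0.2733, -0.3603).
‖u_4‖ = 0.8319, so q_4 = (0.6325, 0.5295, -0.1552, -0.3285, -0.4331).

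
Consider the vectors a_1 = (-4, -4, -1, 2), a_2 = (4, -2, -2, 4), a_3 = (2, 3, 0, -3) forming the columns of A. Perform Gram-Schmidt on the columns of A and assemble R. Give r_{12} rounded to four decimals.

a_1 = (-4, -4, -1, 2); ‖a_1‖ = 6.0828, so e_1 = (-0.6576, -0.6576, -0.1644, 0.3288).
r_{12} = e_1·a_2 = 0.3288.

r_{12} = 0.3288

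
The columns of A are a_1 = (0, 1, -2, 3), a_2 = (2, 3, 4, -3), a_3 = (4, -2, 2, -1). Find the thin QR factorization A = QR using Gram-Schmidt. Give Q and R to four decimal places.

Q = [[0.0000, 0.4082, 0.8514], [0.2673, 0.8165, -0.4699], [-0.5345, 0.4082, 0.0885], [0.8018, 0.0000, 0.2156]], R = [[3.7417, -3.7417, -2.4054], [0.0000, 4.8990, 0.8165], [0.0000, 0.0000, 4.3067]]

q_1 = a_1/‖a_1‖ = (0, 1, -2, 3)/3.7417 = (0.0000, 0.2673, -0.5345, 0.8018).
r_{12} = q_1·a_2 = -3.7417.
u_2 = a_2 + 3.7417·q_1 = (2.0000, 4.0000, 2.0000, 0.0000).
‖u_2‖ = 4.8990, so q_2 = (0.4082, 0.8165, 0.4082, 0.0000).
r_{13} = q_1·a_3 = -2.4054; r_{23} = q_2·a_3 = 0.8165.
u_3 = a_3 + 2.4054·q_1 − 0.8165·q_2 = (3.6667, -2.0238, 0.3810, 0.9286).
‖u_3‖ = 4.3067, so q_3 = (0.8514, -0.4699, 0.0885, 0.2156).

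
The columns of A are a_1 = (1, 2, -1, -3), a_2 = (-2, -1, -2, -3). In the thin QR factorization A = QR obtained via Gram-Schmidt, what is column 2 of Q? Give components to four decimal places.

q_2 = (-0.6426, -0.5037, -0.3995, -0.4168)

a_1 = (1, 2, -1, -3); ‖a_1‖ = 3.8730, so q_1 = (0.2582, 0.5164, -0.2582, -0.7746).
q_1·a_2 = 0.2582·(-2) + 0.5164·(-1) + (-0.2582)·(-2) + (-0.7746)·(-3) = 1.8074.
u_2 = a_2 − 1.8074·q_1 = (-2.4667, -1.9333, -1.5333, -1.6000).
‖u_2‖ = 3.8384, so q_2 = (-0.6426, -0.5037, -0.3995, -0.4168).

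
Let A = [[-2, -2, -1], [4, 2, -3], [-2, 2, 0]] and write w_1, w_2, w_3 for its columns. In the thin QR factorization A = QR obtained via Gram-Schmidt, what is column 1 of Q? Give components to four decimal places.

w_1 = (-2, 4, -2); ‖w_1‖ = 4.8990, so e_1 = (-0.4082, 0.8165, -0.4082).

e_1 = (-0.4082, 0.8165, -0.4082)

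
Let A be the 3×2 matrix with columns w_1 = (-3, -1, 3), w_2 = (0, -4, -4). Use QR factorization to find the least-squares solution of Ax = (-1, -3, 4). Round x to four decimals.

w_1 = (-3, -1, 3); ‖w_1‖ = 4.3589, so q_1 = (-0.6882, -0.2294, 0.6882).
q_1·w_2 = (-0.6882)·0 + (-0.2294)·(-4) + 0.6882·(-4) = -1.8353.
u_2 = w_2 + 1.8353·q_1 = (-1.2632, -4.4211, -2.7368).
‖u_2‖ = 5.3508, so q_2 = (-0.2361, -0.8262, -0.5115).
Qᵀb = (4.1295, 0.6689).
Back-substitute: x_2 = 0.6689/5.3508 = 0.1250.
x_1 = (4.1295 + 1.8353·0.1250)/4.3589 = 1.0000.

x = (1.0000, 0.1250)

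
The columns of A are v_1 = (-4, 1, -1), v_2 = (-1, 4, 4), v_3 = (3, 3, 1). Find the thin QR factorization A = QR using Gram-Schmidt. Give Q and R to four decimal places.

q_1 = v_1/‖v_1‖ = (-4, 1, -1)/4.2426 = (-0.9428, 0.2357, -0.2357).
r_{12} = q_1·v_2 = 0.9428.
u_2 = v_2 − 0.9428·q_1 = (-0.1111, 3.7778, 4.2222).
‖u_2‖ = 5.6667, so q_2 = (-0.0196, 0.6667, 0.7451).
r_{13} = q_1·v_3 = -2.3570; r_{23} = q_2·v_3 = 2.6863.
u_3 = v_3 + 2.3570·q_1 − 2.6863·q_2 = (0.8304, 1.7647, -1.5571).
‖u_3‖ = 2.4957, so q_3 = (0.3328, 0.7071, -0.6239).

Q = [[-0.9428, -0.0196, 0.3328], [0.2357, 0.6667, 0.7071], [-0.2357, 0.7451, -0.6239]], R = [[4.2426, 0.9428, -2.3570], [0.0000, 5.6667, 2.6863], [0.0000, 0.0000, 2.4957]]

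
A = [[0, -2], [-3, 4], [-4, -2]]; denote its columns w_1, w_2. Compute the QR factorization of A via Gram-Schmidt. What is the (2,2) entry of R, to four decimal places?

r_{22} = 4.8332

w_1 = (0, -3, -4); ‖w_1‖ = 5.0000, so e_1 = (0.0000, -0.6000, -0.8000).
e_1·w_2 = 0.0000·(-2) + (-0.6000)·4 + (-0.8000)·(-2) = -0.8000.
u_2 = w_2 + 0.8000·e_1 = (-2.0000, 3.5200, -2.6400).
r_{22} = ‖u_2‖ = 4.8332.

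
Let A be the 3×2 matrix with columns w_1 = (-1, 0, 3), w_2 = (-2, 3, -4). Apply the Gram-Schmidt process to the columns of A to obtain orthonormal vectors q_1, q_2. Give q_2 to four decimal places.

q_2 = (-0.6882, 0.6882, -0.2294)

w_1 = (-1, 0, 3); ‖w_1‖ = 3.1623, so q_1 = (-0.3162, 0.0000, 0.9487).
q_1·w_2 = (-0.3162)·(-2) + 0.0000·3 + 0.9487·(-4) = -3.1623.
u_2 = w_2 + 3.1623·q_1 = (-3.0000, 3.0000, -1.0000).
‖u_2‖ = 4.3589, so q_2 = (-0.6882, 0.6882, -0.2294).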